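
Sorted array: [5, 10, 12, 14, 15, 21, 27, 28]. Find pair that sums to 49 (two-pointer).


Two pointers: lo=0, hi=7
Found pair: (21, 28) summing to 49


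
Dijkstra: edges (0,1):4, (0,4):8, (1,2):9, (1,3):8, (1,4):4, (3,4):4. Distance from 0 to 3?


Dijkstra from 0:
Distances: {0: 0, 1: 4, 2: 13, 3: 12, 4: 8}
Shortest distance to 3 = 12, path = [0, 1, 3]


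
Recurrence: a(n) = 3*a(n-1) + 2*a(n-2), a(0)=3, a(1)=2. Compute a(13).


Build bottom-up:
...a(11)=1045216, a(12)=3722592, a(13)=3*3722592+2*1045216=13258208


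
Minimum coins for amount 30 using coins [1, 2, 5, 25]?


dp[0]=0; dp[i]=1+min(dp[i-c] for c in coins)
...dp[25]=1, dp[26]=2, dp[27]=2, dp[28]=3, dp[29]=3, dp[30]=2
Minimum coins for 30 = 2


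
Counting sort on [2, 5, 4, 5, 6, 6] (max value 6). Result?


Count array: [0, 0, 1, 0, 1, 2, 2]
Reconstruct: [2, 4, 5, 5, 6, 6]


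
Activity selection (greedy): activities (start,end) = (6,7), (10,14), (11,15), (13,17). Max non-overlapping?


Greedy: pick earliest-ending, then skip overlaps.
Selected (2 activities): [(6, 7), (10, 14)]


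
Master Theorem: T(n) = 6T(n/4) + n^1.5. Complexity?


a=6, b=4, c=1.5. log_4(6)=1.292 < c=1.5. Case 3: O(n^c) = O(n^1.500)
Complexity: O(n^1.500)


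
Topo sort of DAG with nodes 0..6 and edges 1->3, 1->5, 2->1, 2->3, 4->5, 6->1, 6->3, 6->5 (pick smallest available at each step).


Kahn's algorithm, process smallest node first
Order: [0, 2, 4, 6, 1, 3, 5]


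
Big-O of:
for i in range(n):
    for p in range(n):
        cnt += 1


Per nesting level: O(n) * O(n) = O(n^2)
Complexity: O(n^2)


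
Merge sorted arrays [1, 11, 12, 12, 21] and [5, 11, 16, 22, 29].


Compare heads, take smaller each step.
Merged: [1, 5, 11, 11, 12, 12, 16, 21, 22, 29]


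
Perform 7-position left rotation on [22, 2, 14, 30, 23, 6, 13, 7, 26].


Left rotate by 7: [7, 26, 22, 2, 14, 30, 23, 6, 13]


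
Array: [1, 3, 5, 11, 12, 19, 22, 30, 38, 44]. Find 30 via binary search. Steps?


Search for 30:
[0,9] mid=4 arr[4]=12
[5,9] mid=7 arr[7]=30
Total: 2 comparisons


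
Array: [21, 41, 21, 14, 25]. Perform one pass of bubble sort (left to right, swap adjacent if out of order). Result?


After one pass: [21, 21, 14, 25, 41]


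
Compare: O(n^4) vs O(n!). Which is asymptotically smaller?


quartic grows slower than factorial
O(n^4) is asymptotically smaller; O(n!) grows faster


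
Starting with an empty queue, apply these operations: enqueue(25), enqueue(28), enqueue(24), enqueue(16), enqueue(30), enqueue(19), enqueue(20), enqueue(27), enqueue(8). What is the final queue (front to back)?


enqueue(25) -> [25]
enqueue(28) -> [25, 28]
enqueue(24) -> [25, 28, 24]
enqueue(16) -> [25, 28, 24, 16]
enqueue(30) -> [25, 28, 24, 16, 30]
enqueue(19) -> [25, 28, 24, 16, 30, 19]
enqueue(20) -> [25, 28, 24, 16, 30, 19, 20]
enqueue(27) -> [25, 28, 24, 16, 30, 19, 20, 27]
enqueue(8) -> [25, 28, 24, 16, 30, 19, 20, 27, 8]
Final queue (front to back): [25, 28, 24, 16, 30, 19, 20, 27, 8]


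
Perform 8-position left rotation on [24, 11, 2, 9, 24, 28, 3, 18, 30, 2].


Left rotate by 8: [30, 2, 24, 11, 2, 9, 24, 28, 3, 18]


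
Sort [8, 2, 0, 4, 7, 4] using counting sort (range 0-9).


Count array: [1, 0, 1, 0, 2, 0, 0, 1, 1, 0]
Reconstruct: [0, 2, 4, 4, 7, 8]


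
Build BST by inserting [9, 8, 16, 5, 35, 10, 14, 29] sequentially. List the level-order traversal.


Root = 9; build tree by BST insertion.
Level-Order traversal: [9, 8, 16, 5, 10, 35, 14, 29]


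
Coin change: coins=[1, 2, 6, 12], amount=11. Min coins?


dp[0]=0; dp[i]=1+min(dp[i-c] for c in coins)
...dp[6]=1, dp[7]=2, dp[8]=2, dp[9]=3, dp[10]=3, dp[11]=4
Minimum coins for 11 = 4


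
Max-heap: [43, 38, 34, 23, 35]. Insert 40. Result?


Append 40: [43, 38, 34, 23, 35, 40]
Bubble up: swap idx 5(40) with idx 2(34)
Result: [43, 38, 40, 23, 35, 34]


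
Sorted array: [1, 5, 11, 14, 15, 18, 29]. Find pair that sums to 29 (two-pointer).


Two pointers: lo=0, hi=6
Found pair: (11, 18) summing to 29


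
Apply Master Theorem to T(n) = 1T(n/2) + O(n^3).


a=1, b=2, c=3. log_2(1)=0 < c=3. Case 3: O(n^c) = O(n^3)
Complexity: O(n^3)


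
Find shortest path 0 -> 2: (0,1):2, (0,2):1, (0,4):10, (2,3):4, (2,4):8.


Dijkstra from 0:
Distances: {0: 0, 1: 2, 2: 1, 3: 5, 4: 9}
Shortest distance to 2 = 1, path = [0, 2]


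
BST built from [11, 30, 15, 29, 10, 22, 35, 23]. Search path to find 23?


BST root = 11
Search for 23: compare at each node
Path: [11, 30, 15, 29, 22, 23]


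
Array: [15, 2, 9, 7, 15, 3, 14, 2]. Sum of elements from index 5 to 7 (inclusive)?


Prefix sums: [0, 15, 17, 26, 33, 48, 51, 65, 67]
Sum[5..7] = prefix[8] - prefix[5] = 67 - 48 = 19


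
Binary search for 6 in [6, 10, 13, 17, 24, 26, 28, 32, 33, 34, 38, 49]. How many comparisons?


Search for 6:
[0,11] mid=5 arr[5]=26
[0,4] mid=2 arr[2]=13
[0,1] mid=0 arr[0]=6
Total: 3 comparisons


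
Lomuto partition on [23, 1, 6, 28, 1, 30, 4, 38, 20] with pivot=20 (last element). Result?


Elements <= 20 go left of pivot.
Result: [1, 6, 1, 4, 20, 30, 28, 38, 23], pivot at index 4


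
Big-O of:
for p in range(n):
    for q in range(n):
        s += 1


Per nesting level: O(n) * O(n) = O(n^2)
Complexity: O(n^2)


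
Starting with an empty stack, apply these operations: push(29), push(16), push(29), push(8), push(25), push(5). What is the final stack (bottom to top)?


push(29) -> [29]
push(16) -> [29, 16]
push(29) -> [29, 16, 29]
push(8) -> [29, 16, 29, 8]
push(25) -> [29, 16, 29, 8, 25]
push(5) -> [29, 16, 29, 8, 25, 5]
Final stack (bottom to top): [29, 16, 29, 8, 25, 5]


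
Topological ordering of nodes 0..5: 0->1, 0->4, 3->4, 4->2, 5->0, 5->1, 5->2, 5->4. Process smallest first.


Kahn's algorithm, process smallest node first
Order: [3, 5, 0, 1, 4, 2]


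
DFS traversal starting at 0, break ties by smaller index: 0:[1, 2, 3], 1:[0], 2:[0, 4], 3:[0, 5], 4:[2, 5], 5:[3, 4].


DFS stack-based: start with [0]
Visit order: [0, 1, 2, 4, 5, 3]


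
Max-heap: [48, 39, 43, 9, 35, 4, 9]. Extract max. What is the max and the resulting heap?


Max = 48
Replace root with last, heapify down
Resulting heap: [43, 39, 9, 9, 35, 4]


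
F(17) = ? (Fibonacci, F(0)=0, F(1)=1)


F(n)=F(n-1)+F(n-2)
...F(15)=610, F(16)=987, F(17)=1597


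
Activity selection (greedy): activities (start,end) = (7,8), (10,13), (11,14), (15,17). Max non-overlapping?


Greedy: pick earliest-ending, then skip overlaps.
Selected (3 activities): [(7, 8), (10, 13), (15, 17)]


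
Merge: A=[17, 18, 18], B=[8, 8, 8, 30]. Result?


Compare heads, take smaller each step.
Merged: [8, 8, 8, 17, 18, 18, 30]


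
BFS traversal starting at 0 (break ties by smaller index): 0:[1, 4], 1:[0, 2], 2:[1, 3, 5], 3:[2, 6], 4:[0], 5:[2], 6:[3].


BFS queue: start with [0]
Visit order: [0, 1, 4, 2, 3, 5, 6]


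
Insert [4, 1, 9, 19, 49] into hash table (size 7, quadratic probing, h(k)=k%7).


Insertions: 4->slot 4; 1->slot 1; 9->slot 2; 19->slot 5; 49->slot 0
Table: [49, 1, 9, None, 4, 19, None]


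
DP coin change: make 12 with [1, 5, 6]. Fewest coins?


dp[0]=0; dp[i]=1+min(dp[i-c] for c in coins)
...dp[7]=2, dp[8]=3, dp[9]=4, dp[10]=2, dp[11]=2, dp[12]=2
Minimum coins for 12 = 2


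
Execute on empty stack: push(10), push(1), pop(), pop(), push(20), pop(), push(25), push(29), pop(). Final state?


push(10) -> [10]
push(1) -> [10, 1]
pop() returns 1 -> [10]
pop() returns 10 -> []
push(20) -> [20]
pop() returns 20 -> []
push(25) -> [25]
push(29) -> [25, 29]
pop() returns 29 -> [25]
Final stack (bottom to top): [25]


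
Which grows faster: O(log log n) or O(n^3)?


double-logarithmic grows slower than cubic
O(log log n) is asymptotically smaller; O(n^3) grows faster


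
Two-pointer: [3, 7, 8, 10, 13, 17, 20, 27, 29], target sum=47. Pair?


Two pointers: lo=0, hi=8
Found pair: (20, 27) summing to 47


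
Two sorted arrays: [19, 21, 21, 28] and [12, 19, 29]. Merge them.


Compare heads, take smaller each step.
Merged: [12, 19, 19, 21, 21, 28, 29]


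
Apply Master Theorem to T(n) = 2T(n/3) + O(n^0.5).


a=2, b=3, c=0.5. log_3(2)=0.631 > c=0.5. Case 1: O(n^log_b(a)) = O(n^0.631)
Complexity: O(n^0.631)


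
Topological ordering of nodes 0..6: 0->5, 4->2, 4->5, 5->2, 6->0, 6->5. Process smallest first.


Kahn's algorithm, process smallest node first
Order: [1, 3, 4, 6, 0, 5, 2]


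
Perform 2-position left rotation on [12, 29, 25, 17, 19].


Left rotate by 2: [25, 17, 19, 12, 29]


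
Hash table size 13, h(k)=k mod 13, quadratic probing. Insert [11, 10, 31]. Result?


Insertions: 11->slot 11; 10->slot 10; 31->slot 5
Table: [None, None, None, None, None, 31, None, None, None, None, 10, 11, None]


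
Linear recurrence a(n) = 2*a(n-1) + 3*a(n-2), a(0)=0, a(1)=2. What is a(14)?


Build bottom-up:
...a(12)=265720, a(13)=797162, a(14)=2*797162+3*265720=2391484


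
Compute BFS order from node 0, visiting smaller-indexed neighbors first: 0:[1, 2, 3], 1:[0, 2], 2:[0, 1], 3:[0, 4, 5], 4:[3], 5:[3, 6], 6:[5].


BFS queue: start with [0]
Visit order: [0, 1, 2, 3, 4, 5, 6]


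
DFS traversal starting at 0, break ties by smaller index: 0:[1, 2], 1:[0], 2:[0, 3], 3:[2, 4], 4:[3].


DFS stack-based: start with [0]
Visit order: [0, 1, 2, 3, 4]


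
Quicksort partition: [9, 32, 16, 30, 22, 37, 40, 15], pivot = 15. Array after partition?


Elements <= 15 go left of pivot.
Result: [9, 15, 16, 30, 22, 37, 40, 32], pivot at index 1


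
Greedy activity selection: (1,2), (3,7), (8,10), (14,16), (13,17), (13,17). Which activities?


Greedy: pick earliest-ending, then skip overlaps.
Selected (4 activities): [(1, 2), (3, 7), (8, 10), (14, 16)]


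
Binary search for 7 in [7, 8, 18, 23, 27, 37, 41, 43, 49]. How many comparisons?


Search for 7:
[0,8] mid=4 arr[4]=27
[0,3] mid=1 arr[1]=8
[0,0] mid=0 arr[0]=7
Total: 3 comparisons


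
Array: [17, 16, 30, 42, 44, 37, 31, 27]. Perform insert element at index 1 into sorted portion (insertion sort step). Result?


After one pass: [16, 17, 30, 42, 44, 37, 31, 27]


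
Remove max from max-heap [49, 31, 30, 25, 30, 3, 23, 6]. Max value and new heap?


Max = 49
Replace root with last, heapify down
Resulting heap: [31, 30, 30, 25, 6, 3, 23]


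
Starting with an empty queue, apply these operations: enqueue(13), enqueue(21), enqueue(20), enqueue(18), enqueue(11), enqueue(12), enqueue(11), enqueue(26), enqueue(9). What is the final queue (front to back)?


enqueue(13) -> [13]
enqueue(21) -> [13, 21]
enqueue(20) -> [13, 21, 20]
enqueue(18) -> [13, 21, 20, 18]
enqueue(11) -> [13, 21, 20, 18, 11]
enqueue(12) -> [13, 21, 20, 18, 11, 12]
enqueue(11) -> [13, 21, 20, 18, 11, 12, 11]
enqueue(26) -> [13, 21, 20, 18, 11, 12, 11, 26]
enqueue(9) -> [13, 21, 20, 18, 11, 12, 11, 26, 9]
Final queue (front to back): [13, 21, 20, 18, 11, 12, 11, 26, 9]


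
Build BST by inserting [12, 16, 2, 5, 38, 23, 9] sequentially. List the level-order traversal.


Root = 12; build tree by BST insertion.
Level-Order traversal: [12, 2, 16, 5, 38, 9, 23]


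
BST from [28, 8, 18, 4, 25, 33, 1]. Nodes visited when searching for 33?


BST root = 28
Search for 33: compare at each node
Path: [28, 33]


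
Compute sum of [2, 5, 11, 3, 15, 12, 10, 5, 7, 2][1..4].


Prefix sums: [0, 2, 7, 18, 21, 36, 48, 58, 63, 70, 72]
Sum[1..4] = prefix[5] - prefix[1] = 36 - 2 = 34


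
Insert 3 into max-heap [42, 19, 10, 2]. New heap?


Append 3: [42, 19, 10, 2, 3]
Bubble up: no swaps needed
Result: [42, 19, 10, 2, 3]


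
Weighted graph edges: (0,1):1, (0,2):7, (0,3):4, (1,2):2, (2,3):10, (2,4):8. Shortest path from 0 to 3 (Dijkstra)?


Dijkstra from 0:
Distances: {0: 0, 1: 1, 2: 3, 3: 4, 4: 11}
Shortest distance to 3 = 4, path = [0, 3]


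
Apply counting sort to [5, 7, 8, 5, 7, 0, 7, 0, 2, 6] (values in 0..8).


Count array: [2, 0, 1, 0, 0, 2, 1, 3, 1]
Reconstruct: [0, 0, 2, 5, 5, 6, 7, 7, 7, 8]


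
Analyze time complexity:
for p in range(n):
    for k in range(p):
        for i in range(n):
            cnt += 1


Per nesting level: O(n) * O(n) [triangular over p] * O(n) = O(n^3)
Complexity: O(n^3)


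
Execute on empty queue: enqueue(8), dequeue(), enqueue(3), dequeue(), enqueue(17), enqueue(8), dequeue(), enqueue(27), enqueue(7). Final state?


enqueue(8) -> [8]
dequeue() returns 8 -> []
enqueue(3) -> [3]
dequeue() returns 3 -> []
enqueue(17) -> [17]
enqueue(8) -> [17, 8]
dequeue() returns 17 -> [8]
enqueue(27) -> [8, 27]
enqueue(7) -> [8, 27, 7]
Final queue (front to back): [8, 27, 7]


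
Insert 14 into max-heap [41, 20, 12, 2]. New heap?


Append 14: [41, 20, 12, 2, 14]
Bubble up: no swaps needed
Result: [41, 20, 12, 2, 14]


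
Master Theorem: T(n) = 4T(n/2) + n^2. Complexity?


a=4, b=2, c=2. log_2(4)=2 = c=2. Case 2: O(n^c log n) = O(n^2 log n)
Complexity: O(n^2 log n)


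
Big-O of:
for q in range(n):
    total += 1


Per nesting level: O(n) = O(n)
Complexity: O(n)


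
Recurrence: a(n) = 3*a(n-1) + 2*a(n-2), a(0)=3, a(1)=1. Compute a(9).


Build bottom-up:
...a(7)=4733, a(8)=16857, a(9)=3*16857+2*4733=60037


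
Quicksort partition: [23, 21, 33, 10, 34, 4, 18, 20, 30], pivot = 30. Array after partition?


Elements <= 30 go left of pivot.
Result: [23, 21, 10, 4, 18, 20, 30, 33, 34], pivot at index 6


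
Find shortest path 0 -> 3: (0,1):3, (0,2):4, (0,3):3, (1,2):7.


Dijkstra from 0:
Distances: {0: 0, 1: 3, 2: 4, 3: 3}
Shortest distance to 3 = 3, path = [0, 3]


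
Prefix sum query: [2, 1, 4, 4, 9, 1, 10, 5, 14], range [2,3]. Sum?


Prefix sums: [0, 2, 3, 7, 11, 20, 21, 31, 36, 50]
Sum[2..3] = prefix[4] - prefix[2] = 11 - 3 = 8


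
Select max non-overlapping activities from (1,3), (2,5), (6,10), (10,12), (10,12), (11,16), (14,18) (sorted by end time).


Greedy: pick earliest-ending, then skip overlaps.
Selected (4 activities): [(1, 3), (6, 10), (10, 12), (14, 18)]


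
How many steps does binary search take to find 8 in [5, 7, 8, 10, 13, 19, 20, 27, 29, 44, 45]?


Search for 8:
[0,10] mid=5 arr[5]=19
[0,4] mid=2 arr[2]=8
Total: 2 comparisons


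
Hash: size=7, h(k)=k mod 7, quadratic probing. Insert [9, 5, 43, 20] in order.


Insertions: 9->slot 2; 5->slot 5; 43->slot 1; 20->slot 6
Table: [None, 43, 9, None, None, 5, 20]


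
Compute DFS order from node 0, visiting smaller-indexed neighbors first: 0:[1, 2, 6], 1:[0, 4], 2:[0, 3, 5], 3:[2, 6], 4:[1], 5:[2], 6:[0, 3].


DFS stack-based: start with [0]
Visit order: [0, 1, 4, 2, 3, 6, 5]


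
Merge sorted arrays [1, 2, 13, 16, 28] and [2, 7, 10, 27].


Compare heads, take smaller each step.
Merged: [1, 2, 2, 7, 10, 13, 16, 27, 28]


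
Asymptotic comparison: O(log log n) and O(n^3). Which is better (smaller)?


double-logarithmic grows slower than cubic
O(log log n) is asymptotically smaller; O(n^3) grows faster


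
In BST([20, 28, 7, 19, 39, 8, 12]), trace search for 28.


BST root = 20
Search for 28: compare at each node
Path: [20, 28]


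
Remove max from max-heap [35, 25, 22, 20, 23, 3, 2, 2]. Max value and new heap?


Max = 35
Replace root with last, heapify down
Resulting heap: [25, 23, 22, 20, 2, 3, 2]


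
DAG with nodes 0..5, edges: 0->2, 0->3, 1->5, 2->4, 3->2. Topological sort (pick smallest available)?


Kahn's algorithm, process smallest node first
Order: [0, 1, 3, 2, 4, 5]


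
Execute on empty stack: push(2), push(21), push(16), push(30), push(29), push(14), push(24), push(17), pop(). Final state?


push(2) -> [2]
push(21) -> [2, 21]
push(16) -> [2, 21, 16]
push(30) -> [2, 21, 16, 30]
push(29) -> [2, 21, 16, 30, 29]
push(14) -> [2, 21, 16, 30, 29, 14]
push(24) -> [2, 21, 16, 30, 29, 14, 24]
push(17) -> [2, 21, 16, 30, 29, 14, 24, 17]
pop() returns 17 -> [2, 21, 16, 30, 29, 14, 24]
Final stack (bottom to top): [2, 21, 16, 30, 29, 14, 24]


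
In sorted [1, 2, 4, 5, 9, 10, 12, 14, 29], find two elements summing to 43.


Two pointers: lo=0, hi=8
Found pair: (14, 29) summing to 43


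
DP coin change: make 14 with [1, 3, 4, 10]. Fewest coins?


dp[0]=0; dp[i]=1+min(dp[i-c] for c in coins)
...dp[9]=3, dp[10]=1, dp[11]=2, dp[12]=3, dp[13]=2, dp[14]=2
Minimum coins for 14 = 2


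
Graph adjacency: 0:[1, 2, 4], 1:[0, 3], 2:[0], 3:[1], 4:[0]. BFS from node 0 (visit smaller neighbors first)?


BFS queue: start with [0]
Visit order: [0, 1, 2, 4, 3]


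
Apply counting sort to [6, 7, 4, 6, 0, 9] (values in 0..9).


Count array: [1, 0, 0, 0, 1, 0, 2, 1, 0, 1]
Reconstruct: [0, 4, 6, 6, 7, 9]


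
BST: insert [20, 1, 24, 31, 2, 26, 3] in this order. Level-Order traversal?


Root = 20; build tree by BST insertion.
Level-Order traversal: [20, 1, 24, 2, 31, 3, 26]


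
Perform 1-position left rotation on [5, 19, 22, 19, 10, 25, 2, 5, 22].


Left rotate by 1: [19, 22, 19, 10, 25, 2, 5, 22, 5]


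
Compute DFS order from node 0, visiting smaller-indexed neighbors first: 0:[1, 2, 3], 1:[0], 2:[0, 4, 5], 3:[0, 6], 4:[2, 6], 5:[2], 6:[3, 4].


DFS stack-based: start with [0]
Visit order: [0, 1, 2, 4, 6, 3, 5]


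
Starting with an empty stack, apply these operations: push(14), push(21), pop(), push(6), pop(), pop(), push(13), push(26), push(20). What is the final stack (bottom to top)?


push(14) -> [14]
push(21) -> [14, 21]
pop() returns 21 -> [14]
push(6) -> [14, 6]
pop() returns 6 -> [14]
pop() returns 14 -> []
push(13) -> [13]
push(26) -> [13, 26]
push(20) -> [13, 26, 20]
Final stack (bottom to top): [13, 26, 20]


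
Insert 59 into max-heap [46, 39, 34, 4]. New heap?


Append 59: [46, 39, 34, 4, 59]
Bubble up: swap idx 4(59) with idx 1(39); swap idx 1(59) with idx 0(46)
Result: [59, 46, 34, 4, 39]


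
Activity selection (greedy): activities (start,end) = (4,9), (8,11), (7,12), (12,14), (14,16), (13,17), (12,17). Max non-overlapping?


Greedy: pick earliest-ending, then skip overlaps.
Selected (3 activities): [(4, 9), (12, 14), (14, 16)]


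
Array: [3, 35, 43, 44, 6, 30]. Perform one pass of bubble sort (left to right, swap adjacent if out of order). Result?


After one pass: [3, 35, 43, 6, 30, 44]


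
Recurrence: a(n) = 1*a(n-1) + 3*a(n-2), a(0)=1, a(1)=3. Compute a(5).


Build bottom-up:
...a(3)=15, a(4)=33, a(5)=1*33+3*15=78


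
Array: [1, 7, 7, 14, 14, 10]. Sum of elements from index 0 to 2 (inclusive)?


Prefix sums: [0, 1, 8, 15, 29, 43, 53]
Sum[0..2] = prefix[3] - prefix[0] = 15 - 0 = 15


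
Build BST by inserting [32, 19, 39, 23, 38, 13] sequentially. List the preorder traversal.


Root = 32; build tree by BST insertion.
Preorder traversal: [32, 19, 13, 23, 39, 38]


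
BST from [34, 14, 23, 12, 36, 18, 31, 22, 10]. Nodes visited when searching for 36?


BST root = 34
Search for 36: compare at each node
Path: [34, 36]


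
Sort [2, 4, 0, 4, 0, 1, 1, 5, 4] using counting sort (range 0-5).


Count array: [2, 2, 1, 0, 3, 1]
Reconstruct: [0, 0, 1, 1, 2, 4, 4, 4, 5]


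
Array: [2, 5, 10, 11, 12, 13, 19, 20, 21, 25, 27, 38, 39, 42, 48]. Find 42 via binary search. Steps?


Search for 42:
[0,14] mid=7 arr[7]=20
[8,14] mid=11 arr[11]=38
[12,14] mid=13 arr[13]=42
Total: 3 comparisons


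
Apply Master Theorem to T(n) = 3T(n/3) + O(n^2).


a=3, b=3, c=2. log_3(3)=1 < c=2. Case 3: O(n^c) = O(n^2)
Complexity: O(n^2)


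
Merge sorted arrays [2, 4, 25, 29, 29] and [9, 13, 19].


Compare heads, take smaller each step.
Merged: [2, 4, 9, 13, 19, 25, 29, 29]


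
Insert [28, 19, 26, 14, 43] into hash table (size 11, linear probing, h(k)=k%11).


Insertions: 28->slot 6; 19->slot 8; 26->slot 4; 14->slot 3; 43->slot 10
Table: [None, None, None, 14, 26, None, 28, None, 19, None, 43]


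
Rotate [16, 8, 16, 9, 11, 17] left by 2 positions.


Left rotate by 2: [16, 9, 11, 17, 16, 8]


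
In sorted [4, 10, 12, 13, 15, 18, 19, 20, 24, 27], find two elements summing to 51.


Two pointers: lo=0, hi=9
Found pair: (24, 27) summing to 51


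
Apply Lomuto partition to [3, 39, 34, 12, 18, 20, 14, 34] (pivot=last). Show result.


Elements <= 34 go left of pivot.
Result: [3, 34, 12, 18, 20, 14, 34, 39], pivot at index 6


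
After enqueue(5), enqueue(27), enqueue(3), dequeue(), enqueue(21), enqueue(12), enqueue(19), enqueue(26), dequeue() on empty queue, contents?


enqueue(5) -> [5]
enqueue(27) -> [5, 27]
enqueue(3) -> [5, 27, 3]
dequeue() returns 5 -> [27, 3]
enqueue(21) -> [27, 3, 21]
enqueue(12) -> [27, 3, 21, 12]
enqueue(19) -> [27, 3, 21, 12, 19]
enqueue(26) -> [27, 3, 21, 12, 19, 26]
dequeue() returns 27 -> [3, 21, 12, 19, 26]
Final queue (front to back): [3, 21, 12, 19, 26]


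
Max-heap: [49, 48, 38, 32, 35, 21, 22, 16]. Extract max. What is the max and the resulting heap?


Max = 49
Replace root with last, heapify down
Resulting heap: [48, 35, 38, 32, 16, 21, 22]


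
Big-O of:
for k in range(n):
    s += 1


Per nesting level: O(n) = O(n)
Complexity: O(n)


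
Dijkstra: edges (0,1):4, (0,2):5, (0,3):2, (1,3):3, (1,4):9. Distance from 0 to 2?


Dijkstra from 0:
Distances: {0: 0, 1: 4, 2: 5, 3: 2, 4: 13}
Shortest distance to 2 = 5, path = [0, 2]


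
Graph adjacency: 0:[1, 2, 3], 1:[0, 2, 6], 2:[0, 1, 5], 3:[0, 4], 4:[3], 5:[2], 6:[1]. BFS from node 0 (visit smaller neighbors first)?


BFS queue: start with [0]
Visit order: [0, 1, 2, 3, 6, 5, 4]


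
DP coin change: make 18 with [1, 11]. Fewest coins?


dp[0]=0; dp[i]=1+min(dp[i-c] for c in coins)
...dp[13]=3, dp[14]=4, dp[15]=5, dp[16]=6, dp[17]=7, dp[18]=8
Minimum coins for 18 = 8


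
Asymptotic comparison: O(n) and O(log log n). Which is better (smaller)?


double-logarithmic grows slower than linear
O(log log n) is asymptotically smaller; O(n) grows faster


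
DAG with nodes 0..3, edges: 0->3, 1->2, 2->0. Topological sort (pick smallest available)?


Kahn's algorithm, process smallest node first
Order: [1, 2, 0, 3]


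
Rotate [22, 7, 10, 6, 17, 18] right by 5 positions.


Right rotate by 5: [7, 10, 6, 17, 18, 22]


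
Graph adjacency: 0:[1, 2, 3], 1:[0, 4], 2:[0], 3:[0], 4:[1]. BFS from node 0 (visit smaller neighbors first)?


BFS queue: start with [0]
Visit order: [0, 1, 2, 3, 4]


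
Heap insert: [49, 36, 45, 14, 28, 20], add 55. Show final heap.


Append 55: [49, 36, 45, 14, 28, 20, 55]
Bubble up: swap idx 6(55) with idx 2(45); swap idx 2(55) with idx 0(49)
Result: [55, 36, 49, 14, 28, 20, 45]


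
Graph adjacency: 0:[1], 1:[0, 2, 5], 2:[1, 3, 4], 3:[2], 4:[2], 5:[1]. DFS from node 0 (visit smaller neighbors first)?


DFS stack-based: start with [0]
Visit order: [0, 1, 2, 3, 4, 5]


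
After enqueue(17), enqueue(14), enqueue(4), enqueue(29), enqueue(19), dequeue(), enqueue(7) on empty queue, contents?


enqueue(17) -> [17]
enqueue(14) -> [17, 14]
enqueue(4) -> [17, 14, 4]
enqueue(29) -> [17, 14, 4, 29]
enqueue(19) -> [17, 14, 4, 29, 19]
dequeue() returns 17 -> [14, 4, 29, 19]
enqueue(7) -> [14, 4, 29, 19, 7]
Final queue (front to back): [14, 4, 29, 19, 7]


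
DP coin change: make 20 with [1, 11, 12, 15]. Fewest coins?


dp[0]=0; dp[i]=1+min(dp[i-c] for c in coins)
...dp[15]=1, dp[16]=2, dp[17]=3, dp[18]=4, dp[19]=5, dp[20]=6
Minimum coins for 20 = 6


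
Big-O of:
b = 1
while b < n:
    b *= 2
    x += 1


Per nesting level: O(log n) = O(log n)
Complexity: O(log n)


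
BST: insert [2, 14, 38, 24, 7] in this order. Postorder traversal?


Root = 2; build tree by BST insertion.
Postorder traversal: [7, 24, 38, 14, 2]


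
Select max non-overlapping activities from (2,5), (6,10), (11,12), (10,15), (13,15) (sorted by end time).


Greedy: pick earliest-ending, then skip overlaps.
Selected (4 activities): [(2, 5), (6, 10), (11, 12), (13, 15)]


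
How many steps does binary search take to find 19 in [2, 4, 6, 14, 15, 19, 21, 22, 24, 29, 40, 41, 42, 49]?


Search for 19:
[0,13] mid=6 arr[6]=21
[0,5] mid=2 arr[2]=6
[3,5] mid=4 arr[4]=15
[5,5] mid=5 arr[5]=19
Total: 4 comparisons


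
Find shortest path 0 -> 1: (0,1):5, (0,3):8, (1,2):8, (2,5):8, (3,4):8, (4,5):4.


Dijkstra from 0:
Distances: {0: 0, 1: 5, 2: 13, 3: 8, 4: 16, 5: 20}
Shortest distance to 1 = 5, path = [0, 1]


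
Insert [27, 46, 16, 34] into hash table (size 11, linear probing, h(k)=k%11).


Insertions: 27->slot 5; 46->slot 2; 16->slot 6; 34->slot 1
Table: [None, 34, 46, None, None, 27, 16, None, None, None, None]


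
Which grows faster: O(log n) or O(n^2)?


logarithmic grows slower than quadratic
O(log n) is asymptotically smaller; O(n^2) grows faster


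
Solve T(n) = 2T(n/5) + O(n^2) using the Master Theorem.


a=2, b=5, c=2. log_5(2)=0.431 < c=2. Case 3: O(n^c) = O(n^2)
Complexity: O(n^2)


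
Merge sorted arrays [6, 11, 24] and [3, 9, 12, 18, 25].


Compare heads, take smaller each step.
Merged: [3, 6, 9, 11, 12, 18, 24, 25]


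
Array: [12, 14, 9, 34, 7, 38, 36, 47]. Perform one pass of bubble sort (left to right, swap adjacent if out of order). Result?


After one pass: [12, 9, 14, 7, 34, 36, 38, 47]


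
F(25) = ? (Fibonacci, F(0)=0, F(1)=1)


F(n)=F(n-1)+F(n-2)
...F(23)=28657, F(24)=46368, F(25)=75025


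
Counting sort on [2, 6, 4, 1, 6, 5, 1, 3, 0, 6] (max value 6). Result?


Count array: [1, 2, 1, 1, 1, 1, 3]
Reconstruct: [0, 1, 1, 2, 3, 4, 5, 6, 6, 6]


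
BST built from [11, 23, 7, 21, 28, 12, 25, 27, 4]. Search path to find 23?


BST root = 11
Search for 23: compare at each node
Path: [11, 23]


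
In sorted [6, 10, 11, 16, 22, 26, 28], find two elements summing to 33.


Two pointers: lo=0, hi=6
Found pair: (11, 22) summing to 33


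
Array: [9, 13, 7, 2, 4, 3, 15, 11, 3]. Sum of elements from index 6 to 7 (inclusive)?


Prefix sums: [0, 9, 22, 29, 31, 35, 38, 53, 64, 67]
Sum[6..7] = prefix[8] - prefix[6] = 64 - 38 = 26


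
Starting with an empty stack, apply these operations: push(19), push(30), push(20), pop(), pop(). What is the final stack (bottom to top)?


push(19) -> [19]
push(30) -> [19, 30]
push(20) -> [19, 30, 20]
pop() returns 20 -> [19, 30]
pop() returns 30 -> [19]
Final stack (bottom to top): [19]


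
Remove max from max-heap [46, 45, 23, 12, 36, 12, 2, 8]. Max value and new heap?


Max = 46
Replace root with last, heapify down
Resulting heap: [45, 36, 23, 12, 8, 12, 2]


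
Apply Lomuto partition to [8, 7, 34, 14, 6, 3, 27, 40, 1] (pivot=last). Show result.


Elements <= 1 go left of pivot.
Result: [1, 7, 34, 14, 6, 3, 27, 40, 8], pivot at index 0


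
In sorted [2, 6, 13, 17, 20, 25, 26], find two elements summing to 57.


Two pointers: lo=0, hi=6
No pair sums to 57


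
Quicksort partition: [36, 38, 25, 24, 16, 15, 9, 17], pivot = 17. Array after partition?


Elements <= 17 go left of pivot.
Result: [16, 15, 9, 17, 36, 38, 25, 24], pivot at index 3


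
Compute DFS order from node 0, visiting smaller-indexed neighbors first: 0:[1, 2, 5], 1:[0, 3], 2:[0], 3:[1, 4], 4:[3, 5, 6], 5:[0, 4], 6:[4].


DFS stack-based: start with [0]
Visit order: [0, 1, 3, 4, 5, 6, 2]


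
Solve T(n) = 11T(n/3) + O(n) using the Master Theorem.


a=11, b=3, c=1. log_3(11)=2.183 > c=1. Case 1: O(n^log_b(a)) = O(n^2.183)
Complexity: O(n^2.183)


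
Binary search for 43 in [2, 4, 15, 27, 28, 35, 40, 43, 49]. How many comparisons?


Search for 43:
[0,8] mid=4 arr[4]=28
[5,8] mid=6 arr[6]=40
[7,8] mid=7 arr[7]=43
Total: 3 comparisons


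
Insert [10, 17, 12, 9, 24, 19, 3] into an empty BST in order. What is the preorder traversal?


Root = 10; build tree by BST insertion.
Preorder traversal: [10, 9, 3, 17, 12, 24, 19]


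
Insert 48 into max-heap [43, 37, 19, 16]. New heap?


Append 48: [43, 37, 19, 16, 48]
Bubble up: swap idx 4(48) with idx 1(37); swap idx 1(48) with idx 0(43)
Result: [48, 43, 19, 16, 37]


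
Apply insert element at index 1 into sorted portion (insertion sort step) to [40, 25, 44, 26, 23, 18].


After one pass: [25, 40, 44, 26, 23, 18]


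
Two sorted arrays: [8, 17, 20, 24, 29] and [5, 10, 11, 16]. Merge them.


Compare heads, take smaller each step.
Merged: [5, 8, 10, 11, 16, 17, 20, 24, 29]


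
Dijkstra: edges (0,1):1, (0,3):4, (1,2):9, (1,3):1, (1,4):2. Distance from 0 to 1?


Dijkstra from 0:
Distances: {0: 0, 1: 1, 2: 10, 3: 2, 4: 3}
Shortest distance to 1 = 1, path = [0, 1]


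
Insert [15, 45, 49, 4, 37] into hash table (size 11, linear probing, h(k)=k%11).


Insertions: 15->slot 4; 45->slot 1; 49->slot 5; 4->slot 6; 37->slot 7
Table: [None, 45, None, None, 15, 49, 4, 37, None, None, None]


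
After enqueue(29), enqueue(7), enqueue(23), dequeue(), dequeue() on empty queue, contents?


enqueue(29) -> [29]
enqueue(7) -> [29, 7]
enqueue(23) -> [29, 7, 23]
dequeue() returns 29 -> [7, 23]
dequeue() returns 7 -> [23]
Final queue (front to back): [23]


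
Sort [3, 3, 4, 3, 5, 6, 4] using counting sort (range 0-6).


Count array: [0, 0, 0, 3, 2, 1, 1]
Reconstruct: [3, 3, 3, 4, 4, 5, 6]


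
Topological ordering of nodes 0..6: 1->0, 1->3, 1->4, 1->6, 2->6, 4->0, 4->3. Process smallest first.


Kahn's algorithm, process smallest node first
Order: [1, 2, 4, 0, 3, 5, 6]


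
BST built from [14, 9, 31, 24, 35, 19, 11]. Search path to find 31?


BST root = 14
Search for 31: compare at each node
Path: [14, 31]


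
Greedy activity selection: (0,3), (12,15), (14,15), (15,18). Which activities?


Greedy: pick earliest-ending, then skip overlaps.
Selected (3 activities): [(0, 3), (12, 15), (15, 18)]


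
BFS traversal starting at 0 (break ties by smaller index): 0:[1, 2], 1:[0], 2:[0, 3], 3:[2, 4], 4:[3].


BFS queue: start with [0]
Visit order: [0, 1, 2, 3, 4]


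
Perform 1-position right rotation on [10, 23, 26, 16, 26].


Right rotate by 1: [26, 10, 23, 26, 16]


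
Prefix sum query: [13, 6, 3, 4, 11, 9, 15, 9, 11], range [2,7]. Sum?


Prefix sums: [0, 13, 19, 22, 26, 37, 46, 61, 70, 81]
Sum[2..7] = prefix[8] - prefix[2] = 70 - 19 = 51


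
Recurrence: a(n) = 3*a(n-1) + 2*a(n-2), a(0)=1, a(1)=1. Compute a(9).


Build bottom-up:
...a(7)=2753, a(8)=9805, a(9)=3*9805+2*2753=34921


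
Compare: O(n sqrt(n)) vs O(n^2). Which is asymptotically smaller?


n^1.5 grows slower than quadratic
O(n sqrt(n)) is asymptotically smaller; O(n^2) grows faster


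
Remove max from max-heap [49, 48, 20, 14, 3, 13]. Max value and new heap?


Max = 49
Replace root with last, heapify down
Resulting heap: [48, 14, 20, 13, 3]


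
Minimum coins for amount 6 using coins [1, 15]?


dp[0]=0; dp[i]=1+min(dp[i-c] for c in coins)
...dp[1]=1, dp[2]=2, dp[3]=3, dp[4]=4, dp[5]=5, dp[6]=6
Minimum coins for 6 = 6


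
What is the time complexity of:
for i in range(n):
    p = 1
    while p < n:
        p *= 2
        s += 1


Per nesting level: O(n) * O(log n) = O(n log n)
Complexity: O(n log n)


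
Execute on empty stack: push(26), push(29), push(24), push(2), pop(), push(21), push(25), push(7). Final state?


push(26) -> [26]
push(29) -> [26, 29]
push(24) -> [26, 29, 24]
push(2) -> [26, 29, 24, 2]
pop() returns 2 -> [26, 29, 24]
push(21) -> [26, 29, 24, 21]
push(25) -> [26, 29, 24, 21, 25]
push(7) -> [26, 29, 24, 21, 25, 7]
Final stack (bottom to top): [26, 29, 24, 21, 25, 7]


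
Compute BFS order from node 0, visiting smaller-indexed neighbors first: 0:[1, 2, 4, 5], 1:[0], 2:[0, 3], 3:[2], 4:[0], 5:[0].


BFS queue: start with [0]
Visit order: [0, 1, 2, 4, 5, 3]


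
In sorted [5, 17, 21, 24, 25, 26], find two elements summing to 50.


Two pointers: lo=0, hi=5
Found pair: (24, 26) summing to 50


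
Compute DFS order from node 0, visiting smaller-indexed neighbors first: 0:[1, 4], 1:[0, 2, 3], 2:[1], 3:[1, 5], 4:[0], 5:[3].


DFS stack-based: start with [0]
Visit order: [0, 1, 2, 3, 5, 4]


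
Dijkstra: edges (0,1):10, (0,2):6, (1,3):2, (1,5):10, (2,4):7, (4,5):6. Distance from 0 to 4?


Dijkstra from 0:
Distances: {0: 0, 1: 10, 2: 6, 3: 12, 4: 13, 5: 19}
Shortest distance to 4 = 13, path = [0, 2, 4]


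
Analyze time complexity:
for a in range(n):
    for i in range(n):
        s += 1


Per nesting level: O(n) * O(n) = O(n^2)
Complexity: O(n^2)


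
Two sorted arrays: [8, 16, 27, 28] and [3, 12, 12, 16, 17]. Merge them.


Compare heads, take smaller each step.
Merged: [3, 8, 12, 12, 16, 16, 17, 27, 28]


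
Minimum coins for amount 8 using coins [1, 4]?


dp[0]=0; dp[i]=1+min(dp[i-c] for c in coins)
...dp[3]=3, dp[4]=1, dp[5]=2, dp[6]=3, dp[7]=4, dp[8]=2
Minimum coins for 8 = 2


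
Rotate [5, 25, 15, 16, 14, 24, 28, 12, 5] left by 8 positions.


Left rotate by 8: [5, 5, 25, 15, 16, 14, 24, 28, 12]


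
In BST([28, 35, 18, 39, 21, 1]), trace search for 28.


BST root = 28
Search for 28: compare at each node
Path: [28]


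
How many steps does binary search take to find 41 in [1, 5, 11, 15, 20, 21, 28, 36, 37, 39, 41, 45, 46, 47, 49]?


Search for 41:
[0,14] mid=7 arr[7]=36
[8,14] mid=11 arr[11]=45
[8,10] mid=9 arr[9]=39
[10,10] mid=10 arr[10]=41
Total: 4 comparisons


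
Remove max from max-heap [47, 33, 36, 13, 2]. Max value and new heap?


Max = 47
Replace root with last, heapify down
Resulting heap: [36, 33, 2, 13]


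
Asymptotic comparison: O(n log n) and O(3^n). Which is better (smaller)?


linearithmic grows slower than exponential (base 3)
O(n log n) is asymptotically smaller; O(3^n) grows faster


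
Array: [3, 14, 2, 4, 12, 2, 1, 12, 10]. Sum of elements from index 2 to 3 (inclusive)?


Prefix sums: [0, 3, 17, 19, 23, 35, 37, 38, 50, 60]
Sum[2..3] = prefix[4] - prefix[2] = 23 - 17 = 6


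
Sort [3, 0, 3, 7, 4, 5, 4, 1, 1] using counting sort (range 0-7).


Count array: [1, 2, 0, 2, 2, 1, 0, 1]
Reconstruct: [0, 1, 1, 3, 3, 4, 4, 5, 7]


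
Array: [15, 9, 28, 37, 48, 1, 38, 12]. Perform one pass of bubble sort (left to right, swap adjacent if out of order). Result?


After one pass: [9, 15, 28, 37, 1, 38, 12, 48]


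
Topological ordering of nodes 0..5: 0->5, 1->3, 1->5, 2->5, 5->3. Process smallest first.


Kahn's algorithm, process smallest node first
Order: [0, 1, 2, 4, 5, 3]


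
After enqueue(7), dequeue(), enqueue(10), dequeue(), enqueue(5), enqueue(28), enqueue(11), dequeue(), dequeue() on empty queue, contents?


enqueue(7) -> [7]
dequeue() returns 7 -> []
enqueue(10) -> [10]
dequeue() returns 10 -> []
enqueue(5) -> [5]
enqueue(28) -> [5, 28]
enqueue(11) -> [5, 28, 11]
dequeue() returns 5 -> [28, 11]
dequeue() returns 28 -> [11]
Final queue (front to back): [11]


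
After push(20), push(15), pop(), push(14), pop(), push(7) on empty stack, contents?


push(20) -> [20]
push(15) -> [20, 15]
pop() returns 15 -> [20]
push(14) -> [20, 14]
pop() returns 14 -> [20]
push(7) -> [20, 7]
Final stack (bottom to top): [20, 7]


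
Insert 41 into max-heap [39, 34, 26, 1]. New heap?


Append 41: [39, 34, 26, 1, 41]
Bubble up: swap idx 4(41) with idx 1(34); swap idx 1(41) with idx 0(39)
Result: [41, 39, 26, 1, 34]


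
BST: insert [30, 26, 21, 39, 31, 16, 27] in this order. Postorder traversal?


Root = 30; build tree by BST insertion.
Postorder traversal: [16, 21, 27, 26, 31, 39, 30]


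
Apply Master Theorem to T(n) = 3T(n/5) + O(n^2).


a=3, b=5, c=2. log_5(3)=0.683 < c=2. Case 3: O(n^c) = O(n^2)
Complexity: O(n^2)


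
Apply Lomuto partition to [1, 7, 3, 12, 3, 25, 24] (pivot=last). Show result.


Elements <= 24 go left of pivot.
Result: [1, 7, 3, 12, 3, 24, 25], pivot at index 5


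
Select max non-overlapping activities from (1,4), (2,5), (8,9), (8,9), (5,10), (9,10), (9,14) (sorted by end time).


Greedy: pick earliest-ending, then skip overlaps.
Selected (3 activities): [(1, 4), (8, 9), (9, 10)]


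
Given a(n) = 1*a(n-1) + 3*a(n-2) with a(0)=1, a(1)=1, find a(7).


Build bottom-up:
...a(5)=40, a(6)=97, a(7)=1*97+3*40=217


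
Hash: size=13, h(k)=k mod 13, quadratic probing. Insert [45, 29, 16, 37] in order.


Insertions: 45->slot 6; 29->slot 3; 16->slot 4; 37->slot 11
Table: [None, None, None, 29, 16, None, 45, None, None, None, None, 37, None]


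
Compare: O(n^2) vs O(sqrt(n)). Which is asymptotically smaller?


sublinear grows slower than quadratic
O(sqrt(n)) is asymptotically smaller; O(n^2) grows faster


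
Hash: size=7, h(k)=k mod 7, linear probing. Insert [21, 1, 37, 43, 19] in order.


Insertions: 21->slot 0; 1->slot 1; 37->slot 2; 43->slot 3; 19->slot 5
Table: [21, 1, 37, 43, None, 19, None]


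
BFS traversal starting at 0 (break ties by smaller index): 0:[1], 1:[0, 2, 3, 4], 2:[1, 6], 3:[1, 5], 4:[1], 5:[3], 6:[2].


BFS queue: start with [0]
Visit order: [0, 1, 2, 3, 4, 6, 5]


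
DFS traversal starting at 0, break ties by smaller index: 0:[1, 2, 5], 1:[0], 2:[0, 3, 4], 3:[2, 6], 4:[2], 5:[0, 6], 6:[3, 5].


DFS stack-based: start with [0]
Visit order: [0, 1, 2, 3, 6, 5, 4]


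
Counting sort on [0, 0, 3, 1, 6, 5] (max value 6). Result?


Count array: [2, 1, 0, 1, 0, 1, 1]
Reconstruct: [0, 0, 1, 3, 5, 6]


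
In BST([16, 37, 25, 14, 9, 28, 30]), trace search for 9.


BST root = 16
Search for 9: compare at each node
Path: [16, 14, 9]


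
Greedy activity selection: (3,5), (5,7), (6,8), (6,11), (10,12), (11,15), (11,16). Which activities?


Greedy: pick earliest-ending, then skip overlaps.
Selected (3 activities): [(3, 5), (5, 7), (10, 12)]


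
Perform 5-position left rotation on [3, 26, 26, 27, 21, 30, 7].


Left rotate by 5: [30, 7, 3, 26, 26, 27, 21]


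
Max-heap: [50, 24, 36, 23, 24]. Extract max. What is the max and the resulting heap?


Max = 50
Replace root with last, heapify down
Resulting heap: [36, 24, 24, 23]


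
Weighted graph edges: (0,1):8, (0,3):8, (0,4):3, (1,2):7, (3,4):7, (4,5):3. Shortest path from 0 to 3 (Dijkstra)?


Dijkstra from 0:
Distances: {0: 0, 1: 8, 2: 15, 3: 8, 4: 3, 5: 6}
Shortest distance to 3 = 8, path = [0, 3]


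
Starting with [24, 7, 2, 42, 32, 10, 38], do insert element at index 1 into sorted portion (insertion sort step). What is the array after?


After one pass: [7, 24, 2, 42, 32, 10, 38]


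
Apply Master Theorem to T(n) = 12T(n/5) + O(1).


a=12, b=5, c=0. log_5(12)=1.544 > c=0. Case 1: O(n^log_b(a)) = O(n^1.544)
Complexity: O(n^1.544)


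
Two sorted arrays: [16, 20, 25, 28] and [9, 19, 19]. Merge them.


Compare heads, take smaller each step.
Merged: [9, 16, 19, 19, 20, 25, 28]


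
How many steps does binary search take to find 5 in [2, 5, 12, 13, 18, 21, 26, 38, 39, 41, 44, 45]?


Search for 5:
[0,11] mid=5 arr[5]=21
[0,4] mid=2 arr[2]=12
[0,1] mid=0 arr[0]=2
[1,1] mid=1 arr[1]=5
Total: 4 comparisons


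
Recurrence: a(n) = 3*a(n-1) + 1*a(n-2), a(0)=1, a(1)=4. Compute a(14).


Build bottom-up:
...a(12)=2010601, a(13)=6640564, a(14)=3*6640564+1*2010601=21932293


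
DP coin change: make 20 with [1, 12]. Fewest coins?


dp[0]=0; dp[i]=1+min(dp[i-c] for c in coins)
...dp[15]=4, dp[16]=5, dp[17]=6, dp[18]=7, dp[19]=8, dp[20]=9
Minimum coins for 20 = 9


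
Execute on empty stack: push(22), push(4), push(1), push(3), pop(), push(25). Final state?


push(22) -> [22]
push(4) -> [22, 4]
push(1) -> [22, 4, 1]
push(3) -> [22, 4, 1, 3]
pop() returns 3 -> [22, 4, 1]
push(25) -> [22, 4, 1, 25]
Final stack (bottom to top): [22, 4, 1, 25]


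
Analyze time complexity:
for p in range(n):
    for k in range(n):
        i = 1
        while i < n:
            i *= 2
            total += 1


Per nesting level: O(n) * O(n) * O(log n) = O(n^2 log n)
Complexity: O(n^2 log n)


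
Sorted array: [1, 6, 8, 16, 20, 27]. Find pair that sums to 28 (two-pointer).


Two pointers: lo=0, hi=5
Found pair: (1, 27) summing to 28
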